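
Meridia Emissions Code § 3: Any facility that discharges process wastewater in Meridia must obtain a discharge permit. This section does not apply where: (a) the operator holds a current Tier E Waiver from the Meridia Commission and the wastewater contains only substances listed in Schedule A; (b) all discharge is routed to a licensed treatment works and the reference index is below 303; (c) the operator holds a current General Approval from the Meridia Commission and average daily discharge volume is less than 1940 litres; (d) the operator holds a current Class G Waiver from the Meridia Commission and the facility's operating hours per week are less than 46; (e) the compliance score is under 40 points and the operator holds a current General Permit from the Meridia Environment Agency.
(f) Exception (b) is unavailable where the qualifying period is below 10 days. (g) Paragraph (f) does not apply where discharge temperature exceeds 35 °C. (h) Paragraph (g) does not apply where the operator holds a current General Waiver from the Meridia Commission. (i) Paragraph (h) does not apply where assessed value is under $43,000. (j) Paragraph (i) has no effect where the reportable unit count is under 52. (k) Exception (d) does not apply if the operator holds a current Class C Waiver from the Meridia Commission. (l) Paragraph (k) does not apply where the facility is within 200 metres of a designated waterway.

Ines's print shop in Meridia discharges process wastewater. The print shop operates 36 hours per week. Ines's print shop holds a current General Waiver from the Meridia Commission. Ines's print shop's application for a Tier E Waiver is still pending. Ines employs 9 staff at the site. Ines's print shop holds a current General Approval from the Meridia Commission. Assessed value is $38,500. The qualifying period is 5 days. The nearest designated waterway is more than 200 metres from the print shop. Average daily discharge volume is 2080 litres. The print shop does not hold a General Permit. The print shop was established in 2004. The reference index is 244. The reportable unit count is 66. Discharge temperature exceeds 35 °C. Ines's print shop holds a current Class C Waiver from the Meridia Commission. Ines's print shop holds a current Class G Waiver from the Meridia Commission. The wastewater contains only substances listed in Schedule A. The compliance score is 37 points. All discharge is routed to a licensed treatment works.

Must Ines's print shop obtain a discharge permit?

No — exception (b) applies; Ines's print shop is not required to obtain a discharge permit.

Exception (a) fails — no current Tier E Waiver is held.
Exception (b)'s conditions are all satisfied: discharge is routed to a licensed treatment works; the reference index is 244, below the 303 limit. Under paragraphs (f)–(j): (f) applies (the qualifying period is 5 days, below the 10 days limit), but is itself disapplied by (g): (g) is engaged — discharge temperature exceeds 35 °C. (h) would limit (g) — a current General Waiver is held — but (i) sets (h) aside: (i) operates against (h): assessed value is $38,500, under the $43,000 limit. (j), which would lift (i), is inapplicable — the reportable unit count is 66, not under 52. (b) remains available.
Exception (c) requires that average daily discharge volume is less than 1940 litres; but average daily discharge volume is 2080 litres, not less than 1940 litres, so (c) is unavailable.
All of (d)'s requirements are met (a current Class G Waiver is held; the facility's operating hours per week are 36, less than the 46 limit). But: (k) operates against (d): a current Class C Waiver is held. (l), which would lift (k), is not engaged — the print shop is more than 200 m from any designated waterway. So (d) is unavailable.
Exception (e) requires that the operator holds a current General Permit from the Meridia Environment Agency; but no General Permit is held, so (e) is unavailable.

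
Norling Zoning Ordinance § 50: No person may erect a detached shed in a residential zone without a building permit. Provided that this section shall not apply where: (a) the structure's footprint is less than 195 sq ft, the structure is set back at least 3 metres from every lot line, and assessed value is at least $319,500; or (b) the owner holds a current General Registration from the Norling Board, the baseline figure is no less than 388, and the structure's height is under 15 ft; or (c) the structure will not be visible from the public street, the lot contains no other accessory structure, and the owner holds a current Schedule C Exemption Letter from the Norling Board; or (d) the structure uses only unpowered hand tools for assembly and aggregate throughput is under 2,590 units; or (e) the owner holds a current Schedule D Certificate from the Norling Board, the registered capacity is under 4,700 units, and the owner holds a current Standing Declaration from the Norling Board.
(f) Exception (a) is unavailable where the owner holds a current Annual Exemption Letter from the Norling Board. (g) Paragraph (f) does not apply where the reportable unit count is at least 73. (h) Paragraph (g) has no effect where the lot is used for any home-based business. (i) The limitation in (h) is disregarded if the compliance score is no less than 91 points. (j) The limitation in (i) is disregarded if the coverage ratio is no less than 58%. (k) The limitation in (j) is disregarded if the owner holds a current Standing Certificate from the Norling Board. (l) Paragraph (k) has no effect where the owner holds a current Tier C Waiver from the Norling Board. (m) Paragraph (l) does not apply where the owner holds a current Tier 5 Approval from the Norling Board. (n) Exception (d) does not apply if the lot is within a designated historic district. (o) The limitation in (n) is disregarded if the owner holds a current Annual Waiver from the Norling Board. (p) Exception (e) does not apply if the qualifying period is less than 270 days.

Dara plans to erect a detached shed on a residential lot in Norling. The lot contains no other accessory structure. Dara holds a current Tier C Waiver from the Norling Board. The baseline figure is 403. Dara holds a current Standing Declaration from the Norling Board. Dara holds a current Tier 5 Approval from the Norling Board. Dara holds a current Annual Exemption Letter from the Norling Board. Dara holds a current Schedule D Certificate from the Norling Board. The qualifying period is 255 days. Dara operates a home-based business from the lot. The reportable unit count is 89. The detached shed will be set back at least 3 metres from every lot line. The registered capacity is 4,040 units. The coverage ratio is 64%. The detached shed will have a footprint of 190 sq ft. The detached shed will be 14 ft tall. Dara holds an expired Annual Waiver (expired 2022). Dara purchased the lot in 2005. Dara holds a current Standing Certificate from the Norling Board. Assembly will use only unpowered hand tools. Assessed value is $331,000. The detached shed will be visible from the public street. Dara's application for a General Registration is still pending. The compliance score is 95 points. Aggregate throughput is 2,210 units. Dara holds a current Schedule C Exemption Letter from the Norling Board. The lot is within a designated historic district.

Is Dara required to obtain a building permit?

Exception (a) is satisfied on its face — the structure's footprint is 190 sq ft, less than the 195 sq ft limit; the setback is at least 3 m on every side; assessed value is $331,000, meeting the $319,500 threshold. As to paragraphs (f)–(m): (f) would limit (a) — a current Annual Exemption Letter is held — but (g) sets (f) aside: (g) operates — the reportable unit count is 89, meeting the 73 threshold. (h) applies (a home-based business operates on the lot), but yields to (i): (i) operates against (h): the compliance score is 95 points, meeting the 91 points threshold. (j) would limit (i) — the coverage ratio is 64%, meeting the 58% threshold — but (k) sets (j) aside: (k) applies — a current Standing Certificate is held. (l) is engaged (a current Tier C Waiver is held), but yields to (m): (m) applies — a current Tier 5 Approval is held. So (a) applies.
Exception (b) fails — no current General Registration is held.
Exception (c) does not apply: the structure will be visible from the street.
Exception (d): assembly uses only hand tools; aggregate throughput is 2,210 units, under the 2,590 units limit — every condition holds. However, paragraphs (n)–(o) must be considered: (n) is engaged — the lot is in a historic district. (o) is not engaged (there is no Annual Waiver in force), so (n) stands. So (d) is unavailable.
Exception (e)'s conditions are all satisfied: a current Schedule D Certificate is held; the registered capacity is 4,040 units, under the 4,700 units limit; a current Standing Declaration is held. But: (p) operates against (e): the qualifying period is 255 days, less than the 270 days limit. So (e) is unavailable.

No — exception (a) applies; Dara does not need a building permit.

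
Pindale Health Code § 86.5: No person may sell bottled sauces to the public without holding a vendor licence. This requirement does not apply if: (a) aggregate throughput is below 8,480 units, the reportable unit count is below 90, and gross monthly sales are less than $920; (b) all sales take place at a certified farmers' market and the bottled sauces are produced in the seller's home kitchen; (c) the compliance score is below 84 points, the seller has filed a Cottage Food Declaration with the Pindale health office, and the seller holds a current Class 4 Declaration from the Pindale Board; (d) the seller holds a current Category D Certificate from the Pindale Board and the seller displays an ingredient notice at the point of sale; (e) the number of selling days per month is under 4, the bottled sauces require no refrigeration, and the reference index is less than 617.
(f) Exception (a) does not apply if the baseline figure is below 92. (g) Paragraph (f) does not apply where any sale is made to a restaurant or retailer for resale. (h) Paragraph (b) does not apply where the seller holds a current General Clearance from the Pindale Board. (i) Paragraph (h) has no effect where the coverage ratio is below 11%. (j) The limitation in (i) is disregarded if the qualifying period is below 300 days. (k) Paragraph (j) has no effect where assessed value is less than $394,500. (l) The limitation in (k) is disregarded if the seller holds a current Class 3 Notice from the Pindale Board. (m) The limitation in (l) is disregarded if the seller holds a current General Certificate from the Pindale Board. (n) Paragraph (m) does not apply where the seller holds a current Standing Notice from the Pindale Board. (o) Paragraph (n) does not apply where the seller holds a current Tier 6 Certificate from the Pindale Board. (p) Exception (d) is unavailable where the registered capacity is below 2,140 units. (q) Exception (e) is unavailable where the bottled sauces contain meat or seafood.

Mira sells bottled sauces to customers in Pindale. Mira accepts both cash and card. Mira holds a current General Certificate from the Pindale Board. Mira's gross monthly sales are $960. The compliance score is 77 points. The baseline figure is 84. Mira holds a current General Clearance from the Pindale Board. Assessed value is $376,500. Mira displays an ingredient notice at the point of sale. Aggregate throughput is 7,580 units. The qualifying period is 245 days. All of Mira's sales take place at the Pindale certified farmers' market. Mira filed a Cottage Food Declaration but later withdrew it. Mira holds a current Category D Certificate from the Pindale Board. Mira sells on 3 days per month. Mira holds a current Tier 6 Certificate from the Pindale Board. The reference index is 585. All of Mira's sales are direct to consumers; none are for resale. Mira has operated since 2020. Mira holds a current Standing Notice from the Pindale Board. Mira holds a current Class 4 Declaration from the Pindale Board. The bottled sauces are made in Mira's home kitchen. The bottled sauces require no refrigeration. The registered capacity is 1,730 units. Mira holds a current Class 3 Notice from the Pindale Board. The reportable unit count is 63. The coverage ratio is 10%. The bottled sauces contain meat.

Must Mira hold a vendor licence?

No — exception (b) applies; Mira is not required to hold a vendor licence.

Exception (a) requires that gross monthly sales are less than $920; but gross monthly sales are $960, not less than $920, so (a) is unavailable.
Exception (b) is satisfied on its face — all sales are at a certified farmers' market; the bottled sauces are home-kitchen produced. Applying paragraphs (h)–(o): (h) would limit (b) — a current General Clearance is held — but (i) sets (h) aside: (i) is triggered — the coverage ratio is 10%, below the 11% limit. (j) would limit (i) — the qualifying period is 245 days, below the 300 days limit — but (k) sets (j) aside: (k) operates against (j): assessed value is $376,500, less than the $394,500 limit. (l) would limit (k) — a current Class 3 Notice is held — but (m) sets (l) aside: (m) operates against (l): a current General Certificate is held. (n) is engaged (a current Standing Notice is held), but is set aside by (o): (o) is triggered — a current Tier 6 Certificate is held. So (b) applies.
Exception (c) does not apply: the Cottage Food Declaration was withdrawn.
Exception (d) is satisfied on its face — a current Category D Certificate is held; an ingredient notice is displayed. But applying paragraph (p): (p) operates against (d): the registered capacity is 1,730 units, below the 2,140 units limit. So (d) is unavailable.
Exception (e): the number of selling days per month is 3, under the 4 limit; the bottled sauces are shelf-stable; the reference index is 585, less than the 617 limit — every condition holds. However, paragraph (q) must be considered: (q) operates — the bottled sauces contain meat. Exception (e) does not apply.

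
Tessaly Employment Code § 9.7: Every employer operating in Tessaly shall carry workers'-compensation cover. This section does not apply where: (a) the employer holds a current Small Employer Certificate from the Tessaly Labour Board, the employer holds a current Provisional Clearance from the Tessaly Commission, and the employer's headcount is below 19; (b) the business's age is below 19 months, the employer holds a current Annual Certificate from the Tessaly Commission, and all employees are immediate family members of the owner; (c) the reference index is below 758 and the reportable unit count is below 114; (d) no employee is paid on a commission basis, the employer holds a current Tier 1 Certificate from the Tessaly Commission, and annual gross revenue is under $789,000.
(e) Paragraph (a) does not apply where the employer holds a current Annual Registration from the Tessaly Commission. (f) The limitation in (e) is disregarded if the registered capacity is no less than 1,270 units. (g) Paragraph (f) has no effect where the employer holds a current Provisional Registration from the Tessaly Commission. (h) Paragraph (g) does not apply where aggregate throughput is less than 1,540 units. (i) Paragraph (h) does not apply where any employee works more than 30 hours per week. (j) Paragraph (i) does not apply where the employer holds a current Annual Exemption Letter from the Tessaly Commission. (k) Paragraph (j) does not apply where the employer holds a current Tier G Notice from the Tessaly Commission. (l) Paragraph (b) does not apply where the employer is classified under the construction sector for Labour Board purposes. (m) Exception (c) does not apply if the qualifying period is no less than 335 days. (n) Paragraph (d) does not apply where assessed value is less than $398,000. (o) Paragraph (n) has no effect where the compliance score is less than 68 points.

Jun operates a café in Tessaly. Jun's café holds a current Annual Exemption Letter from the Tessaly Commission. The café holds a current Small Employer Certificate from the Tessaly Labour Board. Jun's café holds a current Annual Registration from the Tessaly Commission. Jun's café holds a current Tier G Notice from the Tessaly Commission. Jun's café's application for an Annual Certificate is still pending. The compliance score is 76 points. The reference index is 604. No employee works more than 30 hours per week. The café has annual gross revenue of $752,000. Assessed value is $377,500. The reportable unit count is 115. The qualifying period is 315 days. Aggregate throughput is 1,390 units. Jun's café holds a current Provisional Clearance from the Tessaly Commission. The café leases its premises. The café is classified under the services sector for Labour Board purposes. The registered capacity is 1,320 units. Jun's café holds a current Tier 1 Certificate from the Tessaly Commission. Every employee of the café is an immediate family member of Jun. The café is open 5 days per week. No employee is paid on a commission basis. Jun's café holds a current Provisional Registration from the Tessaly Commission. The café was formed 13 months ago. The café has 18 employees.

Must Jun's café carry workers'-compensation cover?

Exception (a) is satisfied on its face — a current Small Employer Certificate is held; a current Provisional Clearance is held; the employer's headcount is 18, below the 19 limit. Applying paragraphs (e)–(k): (e) would limit (a) — a current Annual Registration is held — but (f) sets (e) aside: (f) is triggered — the registered capacity is 1,320 units, meeting the 1,270 units threshold. (g) would limit (f) — a current Provisional Registration is held — but (h) sets (g) aside: (h) operates against (g): aggregate throughput is 1,390 units, less than the 1,540 units limit. (i) does not operate here (no employee exceeds 30 hours/week), so (h) stands. Exception (a) stands.
Exception (b) fails — there is no Annual Certificate in force.
Exception (c) does not apply: the reportable unit count is 115, not below 114.
Exception (d)'s conditions are all satisfied: no employee is paid on commission; a current Tier 1 Certificate is held; annual gross revenue is $752,000, under the $789,000 limit. However, paragraphs (n)–(o) must be considered: (n) operates against (d): assessed value is $377,500, less than the $398,000 limit. (o), which would lift (n), does not operate here — the compliance score is 76 points, not less than 68 points. Exception (d) does not apply.

No — exception (a) applies; Jun's café is not required to carry workers'-compensation cover.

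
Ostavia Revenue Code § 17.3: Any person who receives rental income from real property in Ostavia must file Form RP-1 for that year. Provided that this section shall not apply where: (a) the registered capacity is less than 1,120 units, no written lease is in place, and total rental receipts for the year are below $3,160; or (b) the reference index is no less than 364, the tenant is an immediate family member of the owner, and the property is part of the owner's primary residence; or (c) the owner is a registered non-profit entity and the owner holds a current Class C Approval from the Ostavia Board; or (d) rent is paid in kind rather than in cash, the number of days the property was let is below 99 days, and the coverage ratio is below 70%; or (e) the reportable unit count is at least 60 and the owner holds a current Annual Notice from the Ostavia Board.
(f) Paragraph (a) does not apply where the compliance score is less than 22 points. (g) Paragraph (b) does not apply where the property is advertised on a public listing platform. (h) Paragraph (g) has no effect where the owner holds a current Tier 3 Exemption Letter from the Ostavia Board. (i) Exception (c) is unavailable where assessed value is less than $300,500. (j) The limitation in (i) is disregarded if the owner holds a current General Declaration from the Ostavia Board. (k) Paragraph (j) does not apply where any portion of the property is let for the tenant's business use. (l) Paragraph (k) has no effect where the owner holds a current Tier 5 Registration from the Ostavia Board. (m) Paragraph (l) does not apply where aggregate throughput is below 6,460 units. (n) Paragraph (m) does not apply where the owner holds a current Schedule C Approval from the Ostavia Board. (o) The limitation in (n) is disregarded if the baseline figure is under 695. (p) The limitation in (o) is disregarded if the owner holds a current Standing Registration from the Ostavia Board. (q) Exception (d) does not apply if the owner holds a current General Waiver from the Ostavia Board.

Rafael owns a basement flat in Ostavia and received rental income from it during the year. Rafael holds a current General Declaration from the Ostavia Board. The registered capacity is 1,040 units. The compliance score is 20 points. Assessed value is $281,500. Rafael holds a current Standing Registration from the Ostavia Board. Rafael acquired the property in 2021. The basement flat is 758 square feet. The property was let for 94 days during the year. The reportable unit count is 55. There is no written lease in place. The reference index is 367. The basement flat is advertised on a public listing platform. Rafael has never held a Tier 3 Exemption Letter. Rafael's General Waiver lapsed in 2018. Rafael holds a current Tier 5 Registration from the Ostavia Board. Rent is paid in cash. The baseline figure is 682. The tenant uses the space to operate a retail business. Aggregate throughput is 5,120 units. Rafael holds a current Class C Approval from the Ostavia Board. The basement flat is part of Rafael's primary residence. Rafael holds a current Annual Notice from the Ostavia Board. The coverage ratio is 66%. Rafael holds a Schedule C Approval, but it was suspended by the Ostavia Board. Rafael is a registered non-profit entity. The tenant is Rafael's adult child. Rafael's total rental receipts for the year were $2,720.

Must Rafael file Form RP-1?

Yes — Rafael must file Form RP-1.

Exception (a)'s conditions are all satisfied: the registered capacity is 1,040 units, less than the 1,120 units limit; there is no written lease; total rental receipts for the year are $2,720, below the $3,160 limit. Turning to paragraph (f): (f) is engaged — the compliance score is 20 points, less than the 22 points limit. So (a) is unavailable.
Exception (b)'s conditions are all satisfied: the reference index is 367, meeting the 364 threshold; the tenant is an immediate family member; the basement flat is part of the primary residence. Turning to paragraphs (g)–(h): (g) is triggered — the property is publicly advertised. (h), which would lift (g), does not operate here — the Tier 3 Exemption Letter is not current. Exception (b) does not apply.
Exception (c) is satisfied on its face — Rafael is a registered non-profit; a current Class C Approval is held. Turning to paragraphs (i)–(p): (i) is engaged — assessed value is $281,500, less than the $300,500 limit. (j) would limit (i) — a current General Declaration is held — but (k) sets (j) aside: (k) operates against (j): the space is let for business use. (l) is engaged (a current Tier 5 Registration is held), but yields to (m): (m) applies — aggregate throughput is 5,120 units, below the 6,460 units limit. (n), which would lift (m), is not engaged — the Schedule C Approval is not current. Exception (c) does not apply.
Exception (d) does not apply: rent is paid in cash.
Exception (e) does not apply: the reportable unit count is 55, short of 60.
None of the exceptions is available; § 17.3 applies in full.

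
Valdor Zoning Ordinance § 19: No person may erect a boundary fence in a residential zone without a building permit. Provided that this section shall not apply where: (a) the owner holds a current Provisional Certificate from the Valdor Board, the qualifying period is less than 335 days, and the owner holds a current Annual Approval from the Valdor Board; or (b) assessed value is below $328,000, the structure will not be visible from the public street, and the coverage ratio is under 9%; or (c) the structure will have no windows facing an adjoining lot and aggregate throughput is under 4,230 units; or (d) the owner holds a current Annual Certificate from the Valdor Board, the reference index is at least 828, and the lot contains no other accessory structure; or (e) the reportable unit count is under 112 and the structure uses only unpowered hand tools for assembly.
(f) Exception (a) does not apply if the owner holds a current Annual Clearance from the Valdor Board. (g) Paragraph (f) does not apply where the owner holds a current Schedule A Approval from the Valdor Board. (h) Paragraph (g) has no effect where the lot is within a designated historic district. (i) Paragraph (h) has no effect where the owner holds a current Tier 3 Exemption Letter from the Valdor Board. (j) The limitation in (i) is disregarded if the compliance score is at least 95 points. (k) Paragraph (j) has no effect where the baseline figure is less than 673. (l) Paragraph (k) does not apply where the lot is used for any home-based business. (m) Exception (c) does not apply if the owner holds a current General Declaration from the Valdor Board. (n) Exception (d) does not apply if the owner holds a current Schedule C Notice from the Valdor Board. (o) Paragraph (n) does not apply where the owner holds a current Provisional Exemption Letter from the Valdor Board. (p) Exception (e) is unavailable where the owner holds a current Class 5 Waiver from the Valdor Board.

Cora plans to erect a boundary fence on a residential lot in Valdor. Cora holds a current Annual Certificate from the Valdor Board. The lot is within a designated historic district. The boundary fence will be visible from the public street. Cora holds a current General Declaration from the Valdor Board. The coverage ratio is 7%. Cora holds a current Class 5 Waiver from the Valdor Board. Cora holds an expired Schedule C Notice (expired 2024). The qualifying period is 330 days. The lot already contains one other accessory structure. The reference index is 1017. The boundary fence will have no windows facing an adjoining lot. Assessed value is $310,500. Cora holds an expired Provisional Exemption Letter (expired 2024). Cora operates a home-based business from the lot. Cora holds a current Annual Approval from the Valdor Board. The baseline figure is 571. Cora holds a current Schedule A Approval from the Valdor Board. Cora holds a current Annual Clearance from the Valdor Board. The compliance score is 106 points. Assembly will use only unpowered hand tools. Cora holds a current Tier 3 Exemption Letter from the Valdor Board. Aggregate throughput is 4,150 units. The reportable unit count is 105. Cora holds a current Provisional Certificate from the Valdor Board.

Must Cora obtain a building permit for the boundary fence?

Exception (a) is satisfied on its face — a current Provisional Certificate is held; the qualifying period is 330 days, less than the 335 days limit; a current Annual Approval is held. Turning to paragraphs (f)–(l): (f) operates against (a): a current Annual Clearance is held. (g) would limit (f) — a current Schedule A Approval is held — but (h) sets (g) aside: (h) operates against (g): the lot is in a historic district. (i) is engaged (a current Tier 3 Exemption Letter is held), but yields to (j): (j) applies — the compliance score is 106 points, meeting the 95 points threshold. (k) is triggered (the baseline figure is 571, less than the 673 limit), but is itself disapplied by (l): (l) operates against (k): a home-based business operates on the lot. Exception (a) does not apply.
Exception (b) fails — the structure will be visible from the street.
Exception (c)'s conditions are all satisfied: no windows face an adjoining lot; aggregate throughput is 4,150 units, under the 4,230 units limit. Turning to paragraph (m): (m) operates against (c): a current General Declaration is held. (c) is therefore removed.
Exception (d) fails — the lot already has another accessory structure.
Exception (e): the reportable unit count is 105, under the 112 limit; assembly uses only hand tools — every condition holds. However, paragraph (p) must be considered: (p) applies — a current Class 5 Waiver is held. Exception (e) does not apply.
Every exception is unavailable, so the rule governs.

Yes — Cora must obtain a building permit.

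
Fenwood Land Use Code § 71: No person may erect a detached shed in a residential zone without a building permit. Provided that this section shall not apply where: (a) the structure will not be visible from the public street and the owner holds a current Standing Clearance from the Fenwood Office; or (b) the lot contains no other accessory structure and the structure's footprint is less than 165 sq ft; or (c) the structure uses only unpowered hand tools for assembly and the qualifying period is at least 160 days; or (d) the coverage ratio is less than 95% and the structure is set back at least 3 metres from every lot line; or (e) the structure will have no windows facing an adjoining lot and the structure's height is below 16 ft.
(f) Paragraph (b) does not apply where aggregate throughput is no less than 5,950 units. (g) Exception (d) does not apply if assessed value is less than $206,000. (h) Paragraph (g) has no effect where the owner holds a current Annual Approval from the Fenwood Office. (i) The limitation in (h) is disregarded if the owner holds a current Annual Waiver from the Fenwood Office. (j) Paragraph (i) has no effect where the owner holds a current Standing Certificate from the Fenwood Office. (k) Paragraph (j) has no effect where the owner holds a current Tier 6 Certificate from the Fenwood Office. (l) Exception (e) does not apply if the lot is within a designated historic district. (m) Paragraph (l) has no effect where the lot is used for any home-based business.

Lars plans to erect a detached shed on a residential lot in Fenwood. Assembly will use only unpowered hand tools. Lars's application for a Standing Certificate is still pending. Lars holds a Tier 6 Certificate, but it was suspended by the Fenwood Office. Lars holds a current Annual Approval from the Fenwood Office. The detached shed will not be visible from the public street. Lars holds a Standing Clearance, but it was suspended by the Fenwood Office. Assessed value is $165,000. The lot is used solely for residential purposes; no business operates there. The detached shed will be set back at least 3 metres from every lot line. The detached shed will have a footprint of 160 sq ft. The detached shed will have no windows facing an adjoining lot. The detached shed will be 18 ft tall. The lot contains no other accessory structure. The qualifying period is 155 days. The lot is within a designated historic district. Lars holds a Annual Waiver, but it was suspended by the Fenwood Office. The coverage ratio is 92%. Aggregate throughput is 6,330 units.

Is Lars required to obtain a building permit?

No — exception (d) applies; Lars does not need a building permit.

Exception (a) fails — the Standing Clearance is not current.
Exception (b): the lot has no other accessory structure; the structure's footprint is 160 sq ft, less than the 165 sq ft limit — every condition holds. But applying paragraph (f): (f) applies — aggregate throughput is 6,330 units, meeting the 5,950 units threshold. So (b) is unavailable.
Exception (c) fails — the qualifying period is 155 days, short of 160 days.
All of (d)'s requirements are met (the coverage ratio is 92%, less than the 95% limit; the setback is at least 3 m on every side). Considering the limiting provisions: (g) would limit (d) — assessed value is $165,000, less than the $206,000 limit — but (h) sets (g) aside: (h) operates against (g): a current Annual Approval is held. (i) does not operate here (no current Annual Waiver is held), so (h) stands. So (d) applies.
Exception (e) fails — the structure's height is 18 ft, not below 16 ft.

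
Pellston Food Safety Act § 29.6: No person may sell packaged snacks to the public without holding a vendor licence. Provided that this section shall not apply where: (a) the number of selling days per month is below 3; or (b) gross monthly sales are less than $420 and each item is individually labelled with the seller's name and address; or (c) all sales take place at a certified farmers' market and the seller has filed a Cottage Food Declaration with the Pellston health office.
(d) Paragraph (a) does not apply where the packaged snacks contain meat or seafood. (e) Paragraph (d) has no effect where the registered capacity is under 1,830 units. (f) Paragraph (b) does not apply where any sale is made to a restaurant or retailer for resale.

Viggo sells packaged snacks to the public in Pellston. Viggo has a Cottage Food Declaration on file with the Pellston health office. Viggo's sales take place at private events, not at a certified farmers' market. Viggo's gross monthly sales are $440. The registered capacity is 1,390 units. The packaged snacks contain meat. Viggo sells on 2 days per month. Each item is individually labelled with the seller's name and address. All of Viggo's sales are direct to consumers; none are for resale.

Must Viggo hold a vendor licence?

No — exception (a) applies; Viggo is not required to hold a vendor licence.

Exception (a) is satisfied on its face — the number of selling days per month is 2, below the 3 limit. Considering the limiting provisions: (d) would limit (a) — the packaged snacks contain meat — but (e) sets (d) aside: (e) is engaged — the registered capacity is 1,390 units, under the 1,830 units limit. (a) remains available.
Exception (b) does not apply: gross monthly sales are $440, not less than $420.
Exception (c) requires that all sales take place at a certified farmers' market; but sales are at private events, not a certified farmers' market, so (c) is unavailable.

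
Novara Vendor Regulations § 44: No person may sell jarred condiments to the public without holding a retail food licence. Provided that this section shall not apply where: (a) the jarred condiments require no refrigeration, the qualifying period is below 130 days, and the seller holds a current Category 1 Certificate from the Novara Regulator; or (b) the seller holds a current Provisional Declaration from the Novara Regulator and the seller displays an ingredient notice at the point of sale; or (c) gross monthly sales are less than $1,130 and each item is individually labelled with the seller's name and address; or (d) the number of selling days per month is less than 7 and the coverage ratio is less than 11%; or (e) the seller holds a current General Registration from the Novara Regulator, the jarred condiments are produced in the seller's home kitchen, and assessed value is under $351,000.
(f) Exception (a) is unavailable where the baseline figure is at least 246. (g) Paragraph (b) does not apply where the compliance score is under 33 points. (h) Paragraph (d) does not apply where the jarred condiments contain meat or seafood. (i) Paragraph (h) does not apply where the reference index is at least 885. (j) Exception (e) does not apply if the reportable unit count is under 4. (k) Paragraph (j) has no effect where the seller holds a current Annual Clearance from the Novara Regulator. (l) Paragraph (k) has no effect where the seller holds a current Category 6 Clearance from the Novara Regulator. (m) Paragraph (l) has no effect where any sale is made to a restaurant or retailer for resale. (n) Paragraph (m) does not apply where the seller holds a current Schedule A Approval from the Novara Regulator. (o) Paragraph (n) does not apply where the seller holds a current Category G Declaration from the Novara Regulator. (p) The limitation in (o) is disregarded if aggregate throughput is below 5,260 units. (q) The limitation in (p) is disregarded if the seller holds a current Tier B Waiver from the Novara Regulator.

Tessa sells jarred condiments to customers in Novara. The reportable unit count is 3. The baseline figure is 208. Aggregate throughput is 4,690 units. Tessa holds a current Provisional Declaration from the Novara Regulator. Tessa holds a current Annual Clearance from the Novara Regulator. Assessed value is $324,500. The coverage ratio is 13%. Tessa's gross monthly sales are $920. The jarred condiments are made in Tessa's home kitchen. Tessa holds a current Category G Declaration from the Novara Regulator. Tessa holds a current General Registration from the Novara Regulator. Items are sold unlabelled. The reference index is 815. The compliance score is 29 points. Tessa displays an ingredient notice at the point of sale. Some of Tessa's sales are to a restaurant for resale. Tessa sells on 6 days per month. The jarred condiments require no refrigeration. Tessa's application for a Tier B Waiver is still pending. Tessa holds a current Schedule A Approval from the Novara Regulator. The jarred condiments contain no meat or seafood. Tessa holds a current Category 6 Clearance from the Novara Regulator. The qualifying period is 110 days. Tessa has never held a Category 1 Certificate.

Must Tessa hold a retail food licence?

Exception (a) does not apply: the Category 1 Certificate is not current.
All of (b)'s requirements are met (a current Provisional Declaration is held; an ingredient notice is displayed). But: (g) applies — the compliance score is 29 points, under the 33 points limit. (b) is therefore removed.
Exception (c) requires that each item is individually labelled with the seller's name and address; but items are sold unlabelled, so (c) is unavailable.
Exception (d) does not apply: the coverage ratio is 13%, not less than 11%.
All of (e)'s requirements are met (a current General Registration is held; the jarred condiments are home-kitchen produced; assessed value is $324,500, under the $351,000 limit). But: (j) operates against (e): the reportable unit count is 3, under the 4 limit. (k) applies (a current Annual Clearance is held), but is displaced by (l): (l) operates against (k): a current Category 6 Clearance is held. (m) is triggered (some sales are to a restaurant for resale), but is itself disapplied by (n): (n) operates against (m): a current Schedule A Approval is held. (o) is triggered (a current Category G Declaration is held), but is overridden by (p): (p) is engaged — aggregate throughput is 4,690 units, below the 5,260 units limit. (q) does not operate here (there is no Tier B Waiver in force), so (p) stands. Exception (e) does not apply.
None of the exceptions is available; § 44 applies in full.

Yes — Tessa must hold a retail food licence.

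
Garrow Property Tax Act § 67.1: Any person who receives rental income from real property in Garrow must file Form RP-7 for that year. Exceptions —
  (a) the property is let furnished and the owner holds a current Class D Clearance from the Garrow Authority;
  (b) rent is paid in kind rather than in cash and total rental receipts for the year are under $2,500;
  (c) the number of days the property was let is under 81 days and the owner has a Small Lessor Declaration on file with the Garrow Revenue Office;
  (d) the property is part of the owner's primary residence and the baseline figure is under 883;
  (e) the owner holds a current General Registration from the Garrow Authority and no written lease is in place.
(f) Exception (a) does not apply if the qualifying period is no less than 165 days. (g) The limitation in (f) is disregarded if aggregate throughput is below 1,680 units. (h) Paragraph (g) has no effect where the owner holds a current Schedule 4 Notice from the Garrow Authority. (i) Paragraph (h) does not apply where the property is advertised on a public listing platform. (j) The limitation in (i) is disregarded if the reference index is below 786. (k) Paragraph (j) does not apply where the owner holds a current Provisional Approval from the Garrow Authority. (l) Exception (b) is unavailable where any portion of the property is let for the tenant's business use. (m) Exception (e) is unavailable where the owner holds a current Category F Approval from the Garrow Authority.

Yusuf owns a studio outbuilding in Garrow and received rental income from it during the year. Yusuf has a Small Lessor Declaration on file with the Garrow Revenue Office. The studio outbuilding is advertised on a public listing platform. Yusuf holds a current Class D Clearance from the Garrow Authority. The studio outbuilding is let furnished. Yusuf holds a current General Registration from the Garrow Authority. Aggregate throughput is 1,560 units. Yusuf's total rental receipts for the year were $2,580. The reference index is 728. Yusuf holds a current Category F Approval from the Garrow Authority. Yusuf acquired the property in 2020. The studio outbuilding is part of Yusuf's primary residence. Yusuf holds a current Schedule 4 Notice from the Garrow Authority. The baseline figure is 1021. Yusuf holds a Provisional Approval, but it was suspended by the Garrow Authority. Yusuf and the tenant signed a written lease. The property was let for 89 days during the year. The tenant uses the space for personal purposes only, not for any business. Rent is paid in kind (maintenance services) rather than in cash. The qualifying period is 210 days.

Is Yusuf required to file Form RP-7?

Exception (a)'s conditions are all satisfied: the property is let furnished; a current Class D Clearance is held. Turning to paragraphs (f)–(k): (f) operates against (a): the qualifying period is 210 days, meeting the 165 days threshold. (g) applies (aggregate throughput is 1,560 units, below the 1,680 units limit), but is overridden by (h): (h) is engaged — a current Schedule 4 Notice is held. (i) applies (the property is publicly advertised), but is set aside by (j): (j) operates against (i): the reference index is 728, below the 786 limit. (k) is not engaged (there is no Provisional Approval in force), so (j) stands. So (a) is unavailable.
Exception (b) does not apply: total rental receipts for the year are $2,580, not under $2,500.
Exception (c) requires that the number of days the property was let is under 81 days; but the number of days the property was let is 89 days, not under 81 days, so (c) is unavailable.
Exception (d) requires that the baseline figure is under 883; but the baseline figure is 1,021, not under 883, so (d) is unavailable.
Exception (e) fails — a written lease is in place.
None of the exceptions is available; § 67.1 applies in full.

Yes — Yusuf must file Form RP-7.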